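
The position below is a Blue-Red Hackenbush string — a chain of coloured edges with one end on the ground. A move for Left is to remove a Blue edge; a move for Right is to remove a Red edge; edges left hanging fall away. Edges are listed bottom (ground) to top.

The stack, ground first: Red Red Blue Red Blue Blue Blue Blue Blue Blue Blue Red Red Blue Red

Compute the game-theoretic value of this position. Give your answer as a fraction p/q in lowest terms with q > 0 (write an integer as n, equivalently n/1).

Build val(s[:k]) for k = 1..15, string s = Red Red Blue Red Blue Blue Blue Blue Blue Blue Blue Red Red Blue Red.
edge 1 of 15 (Red): {  | 0 } ⇒ -1
edge 2 of 15 (Red): {  | -1,0 } ⇒ -2
edge 3 of 15 (Blue): { -2 | -1,0 } ⇒ -3/2
edge 4 of 15 (Red): { -2 | -3/2,-1,0 } ⇒ -7/4
edge 5 of 15 (Blue): { -2,-7/4 | -3/2,-1,0 } ⇒ -13/8
edge 6 of 15 (Blue): { -2,-7/4,-13/8 | -3/2,-1,0 } ⇒ -25/16
edge 7 of 15 (Blue): { -2,-7/4,-13/8,-25/16 | -3/2,-1,0 } ⇒ -49/32
edge 8 of 15 (Blue): { -2,-7/4,-13/8,-25/16,-49/32 | -3/2,-1,0 } ⇒ -97/64
edge 9 of 15 (Blue): { -2,-7/4,-13/8,-25/16,-49/32,-97/64 | -3/2,-1,0 } ⇒ -193/128
edge 10 of 15 (Blue): { -2,-7/4,-13/8,-25/16,-49/32,-97/64,-193/128 | -3/2,-1,0 } ⇒ -385/256
edge 11 of 15 (Blue): { -2,-7/4,-13/8,-25/16,-49/32,-97/64,-193/128,-385/256 | -3/2,-1,0 } ⇒ -769/512
edge 12 of 15 (Red): { -2,-7/4,-13/8,-25/16,-49/32,-97/64,-193/128,-385/256 | -769/512,-3/2,-1,0 } ⇒ -1539/1024
edge 13 of 15 (Red): { -2,-7/4,-13/8,-25/16,-49/32,-97/64,-193/128,-385/256 | -1539/1024,-769/512,-3/2,-1,0 } ⇒ -3079/2048
edge 14 of 15 (Blue): { -2,-7/4,-13/8,-25/16,-49/32,-97/64,-193/128,-385/256,-3079/2048 | -1539/1024,-769/512,-3/2,-1,0 } ⇒ -6157/4096
edge 15 of 15 (Red): { -2,-7/4,-13/8,-25/16,-49/32,-97/64,-193/128,-385/256,-3079/2048 | -6157/4096,-1539/1024,-769/512,-3/2,-1,0 } ⇒ -12315/8192

-12315/8192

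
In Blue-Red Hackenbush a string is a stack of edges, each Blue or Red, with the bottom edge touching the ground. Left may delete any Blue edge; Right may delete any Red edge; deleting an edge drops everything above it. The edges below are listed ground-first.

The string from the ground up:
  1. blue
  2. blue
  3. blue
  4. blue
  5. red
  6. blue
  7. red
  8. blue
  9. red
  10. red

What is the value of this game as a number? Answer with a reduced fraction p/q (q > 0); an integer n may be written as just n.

233/64

val(b) = { 0 | none } so 1
val(bb) = { 0, 1 | none } so 2
val(bbb) = { 0, 1, 2 | none } so 3
val(bbbb) = { 0, 1, 2, 3 | none } so 4
val(bbbbr) = { 0, 1, 2, 3 | 4 } so 7/2
val(bbbbrb) = { 0, 1, 2, 3, 7/2 | 4 } so 15/4
val(bbbbrbr) = { 0, 1, 2, 3, 7/2 | 15/4, 4 } so 29/8
val(bbbbrbrb) = { 0, 1, 2, 3, 7/2, 29/8 | 15/4, 4 } so 59/16
val(bbbbrbrbr) = { 0, 1, 2, 3, 7/2, 29/8 | 59/16, 15/4, 4 } so 117/32
val(bbbbrbrbrr) = { 0, 1, 2, 3, 7/2, 29/8 | 117/32, 59/16, 15/4, 4 } so 233/64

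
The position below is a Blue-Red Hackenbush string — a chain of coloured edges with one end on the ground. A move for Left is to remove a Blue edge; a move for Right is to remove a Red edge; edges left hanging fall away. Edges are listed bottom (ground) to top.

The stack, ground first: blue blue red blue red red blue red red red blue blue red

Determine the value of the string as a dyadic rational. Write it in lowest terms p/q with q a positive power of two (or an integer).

3213/2048

step 1: add blue to get b; options L={ 0 } R={ — } so 1
step 2: add blue to get bb; options L={ 0 1 } R={ — } so 2
step 3: add red to get bbr; options L={ 0 1 } R={ 2 } so 3/2
step 4: add blue to get bbrb; options L={ 0 1 3/2 } R={ 2 } so 7/4
step 5: add red to get bbrbr; options L={ 0 1 3/2 } R={ 7/4 2 } so 13/8
step 6: add red to get bbrbrr; options L={ 0 1 3/2 } R={ 13/8 7/4 2 } so 25/16
step 7: add blue to get bbrbrrb; options L={ 0 1 3/2 25/16 } R={ 13/8 7/4 2 } so 51/32
step 8: add red to get bbrbrrbr; options L={ 0 1 3/2 25/16 } R={ 51/32 13/8 7/4 2 } so 101/64
step 9: add red to get bbrbrrbrr; options L={ 0 1 3/2 25/16 } R={ 101/64 51/32 13/8 7/4 2 } so 201/128
step 10: add red to get bbrbrrbrrr; options L={ 0 1 3/2 25/16 } R={ 201/128 101/64 51/32 13/8 7/4 2 } so 401/256
step 11: add blue to get bbrbrrbrrrb; options L={ 0 1 3/2 25/16 401/256 } R={ 201/128 101/64 51/32 13/8 7/4 2 } so 803/512
step 12: add blue to get bbrbrrbrrrbb; options L={ 0 1 3/2 25/16 401/256 803/512 } R={ 201/128 101/64 51/32 13/8 7/4 2 } so 1607/1024
step 13: add red to get bbrbrrbrrrbbr; options L={ 0 1 3/2 25/16 401/256 803/512 } R={ 1607/1024 201/128 101/64 51/32 13/8 7/4 2 } so 3213/2048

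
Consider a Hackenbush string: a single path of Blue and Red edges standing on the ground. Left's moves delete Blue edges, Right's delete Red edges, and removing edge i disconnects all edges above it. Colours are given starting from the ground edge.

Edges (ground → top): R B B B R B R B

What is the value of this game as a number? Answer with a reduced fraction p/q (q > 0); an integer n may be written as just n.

-21/128

step 1: add R to get R; options L={ · } R={ 0 } so -1
step 2: add B to get RB; options L={ -1 } R={ 0 } so -1/2
step 3: add B to get RBB; options L={ -1 -1/2 } R={ 0 } so -1/4
step 4: add B to get RBBB; options L={ -1 -1/2 -1/4 } R={ 0 } so -1/8
step 5: add R to get RBBBR; options L={ -1 -1/2 -1/4 } R={ -1/8 0 } so -3/16
step 6: add B to get RBBBRB; options L={ -1 -1/2 -1/4 -3/16 } R={ -1/8 0 } so -5/32
step 7: add R to get RBBBRBR; options L={ -1 -1/2 -1/4 -3/16 } R={ -5/32 -1/8 0 } so -11/64
step 8: add B to get RBBBRBRB; options L={ -1 -1/2 -1/4 -3/16 -11/64 } R={ -5/32 -1/8 0 } so -21/128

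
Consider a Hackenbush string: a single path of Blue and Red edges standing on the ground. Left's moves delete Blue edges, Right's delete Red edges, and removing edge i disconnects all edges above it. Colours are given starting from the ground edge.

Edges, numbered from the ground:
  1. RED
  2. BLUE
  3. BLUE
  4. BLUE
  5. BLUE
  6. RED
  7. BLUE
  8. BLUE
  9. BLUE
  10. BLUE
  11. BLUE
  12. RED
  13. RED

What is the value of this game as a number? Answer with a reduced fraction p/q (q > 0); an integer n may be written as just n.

-263/4096

Recurse on prefixes of the 13-edge string RED BLUE BLUE BLUE BLUE RED BLUE BLUE BLUE BLUE BLUE RED RED:
step 1: add RED to get R; options L={ ∅ } R={ 0 } gives -1
step 2: add BLUE to get RB; options L={ -1 } R={ 0 } gives -1/2
step 3: add BLUE to get RBB; options L={ -1,-1/2 } R={ 0 } gives -1/4
step 4: add BLUE to get RBBB; options L={ -1,-1/2,-1/4 } R={ 0 } gives -1/8
step 5: add BLUE to get RBBBB; options L={ -1,-1/2,-1/4,-1/8 } R={ 0 } gives -1/16
step 6: add RED to get RBBBBR; options L={ -1,-1/2,-1/4,-1/8 } R={ -1/16,0 } gives -3/32
step 7: add BLUE to get RBBBBRB; options L={ -1,-1/2,-1/4,-1/8,-3/32 } R={ -1/16,0 } gives -5/64
step 8: add BLUE to get RBBBBRBB; options L={ -1,-1/2,-1/4,-1/8,-3/32,-5/64 } R={ -1/16,0 } gives -9/128
step 9: add BLUE to get RBBBBRBBB; options L={ -1,-1/2,-1/4,-1/8,-3/32,-5/64,-9/128 } R={ -1/16,0 } gives -17/256
step 10: add BLUE to get RBBBBRBBBB; options L={ -1,-1/2,-1/4,-1/8,-3/32,-5/64,-9/128,-17/256 } R={ -1/16,0 } gives -33/512
step 11: add BLUE to get RBBBBRBBBBB; options L={ -1,-1/2,-1/4,-1/8,-3/32,-5/64,-9/128,-17/256,-33/512 } R={ -1/16,0 } gives -65/1024
step 12: add RED to get RBBBBRBBBBBR; options L={ -1,-1/2,-1/4,-1/8,-3/32,-5/64,-9/128,-17/256,-33/512 } R={ -65/1024,-1/16,0 } gives -131/2048
step 13: add RED to get RBBBBRBBBBBRR; options L={ -1,-1/2,-1/4,-1/8,-3/32,-5/64,-9/128,-17/256,-33/512 } R={ -131/2048,-65/1024,-1/16,0 } gives -263/4096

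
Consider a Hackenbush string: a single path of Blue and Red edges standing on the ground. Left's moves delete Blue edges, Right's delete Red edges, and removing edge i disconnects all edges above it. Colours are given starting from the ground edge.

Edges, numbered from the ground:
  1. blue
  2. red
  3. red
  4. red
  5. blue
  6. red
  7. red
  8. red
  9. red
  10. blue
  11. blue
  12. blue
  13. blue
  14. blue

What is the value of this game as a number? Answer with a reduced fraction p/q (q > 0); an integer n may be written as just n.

1087/8192

Build g(s[:k]) for k = 1..14, string s = blue red red red blue red red red red blue blue blue blue blue.
1 of 14 · b · max L 0 · min R +∞ so 1
2 of 14 · br · max L 0 · min R 1 so 1/2
3 of 14 · brr · max L 0 · min R 1/2 so 1/4
4 of 14 · brrr · max L 0 · min R 1/4 so 1/8
5 of 14 · brrrb · max L 1/8 · min R 1/4 so 3/16
6 of 14 · brrrbr · max L 1/8 · min R 3/16 so 5/32
7 of 14 · brrrbrr · max L 1/8 · min R 5/32 so 9/64
8 of 14 · brrrbrrr · max L 1/8 · min R 9/64 so 17/128
9 of 14 · brrrbrrrr · max L 1/8 · min R 17/128 so 33/256
10 of 14 · brrrbrrrrb · max L 33/256 · min R 17/128 so 67/512
11 of 14 · brrrbrrrrbb · max L 67/512 · min R 17/128 so 135/1024
12 of 14 · brrrbrrrrbbb · max L 135/1024 · min R 17/128 so 271/2048
13 of 14 · brrrbrrrrbbbb · max L 271/2048 · min R 17/128 so 543/4096
14 of 14 · brrrbrrrrbbbbb · max L 543/4096 · min R 17/128 so 1087/8192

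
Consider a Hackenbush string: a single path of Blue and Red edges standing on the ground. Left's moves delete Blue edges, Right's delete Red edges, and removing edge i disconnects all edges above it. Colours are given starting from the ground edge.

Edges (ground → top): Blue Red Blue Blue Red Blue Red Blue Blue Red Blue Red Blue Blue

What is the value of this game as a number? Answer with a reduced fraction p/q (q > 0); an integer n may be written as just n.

Prefix values for Blue Red Blue Blue Red Blue Red Blue Blue Red Blue Red Blue Blue via {L|R} + simplicity:
step 1: add Blue to get B; options L={ 0 } R={ · } → 1
step 2: add Red to get BR; options L={ 0 } R={ 1 } → 1/2
step 3: add Blue to get BRB; options L={ 0 1/2 } R={ 1 } → 3/4
step 4: add Blue to get BRBB; options L={ 0 1/2 3/4 } R={ 1 } → 7/8
step 5: add Red to get BRBBR; options L={ 0 1/2 3/4 } R={ 7/8 1 } → 13/16
step 6: add Blue to get BRBBRB; options L={ 0 1/2 3/4 13/16 } R={ 7/8 1 } → 27/32
step 7: add Red to get BRBBRBR; options L={ 0 1/2 3/4 13/16 } R={ 27/32 7/8 1 } → 53/64
step 8: add Blue to get BRBBRBRB; options L={ 0 1/2 3/4 13/16 53/64 } R={ 27/32 7/8 1 } → 107/128
step 9: add Blue to get BRBBRBRBB; options L={ 0 1/2 3/4 13/16 53/64 107/128 } R={ 27/32 7/8 1 } → 215/256
step 10: add Red to get BRBBRBRBBR; options L={ 0 1/2 3/4 13/16 53/64 107/128 } R={ 215/256 27/32 7/8 1 } → 429/512
step 11: add Blue to get BRBBRBRBBRB; options L={ 0 1/2 3/4 13/16 53/64 107/128 429/512 } R={ 215/256 27/32 7/8 1 } → 859/1024
step 12: add Red to get BRBBRBRBBRBR; options L={ 0 1/2 3/4 13/16 53/64 107/128 429/512 } R={ 859/1024 215/256 27/32 7/8 1 } → 1717/2048
step 13: add Blue to get BRBBRBRBBRBRB; options L={ 0 1/2 3/4 13/16 53/64 107/128 429/512 1717/2048 } R={ 859/1024 215/256 27/32 7/8 1 } → 3435/4096
step 14: add Blue to get BRBBRBRBBRBRBB; options L={ 0 1/2 3/4 13/16 53/64 107/128 429/512 1717/2048 3435/4096 } R={ 859/1024 215/256 27/32 7/8 1 } → 6871/8192

6871/8192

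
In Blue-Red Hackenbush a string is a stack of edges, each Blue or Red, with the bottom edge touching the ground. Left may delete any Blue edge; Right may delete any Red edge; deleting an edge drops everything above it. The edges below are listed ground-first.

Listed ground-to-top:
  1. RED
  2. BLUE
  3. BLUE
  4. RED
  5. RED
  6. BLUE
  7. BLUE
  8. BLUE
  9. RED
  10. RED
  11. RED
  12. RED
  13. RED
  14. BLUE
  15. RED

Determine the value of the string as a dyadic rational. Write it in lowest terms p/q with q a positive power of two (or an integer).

-6395/16384

R: Left { ∅ }, Right { 0 } gives simplest -1
RB: Left { -1 }, Right { 0 } gives simplest -1/2
RBB: Left { -1, -1/2 }, Right { 0 } gives simplest -1/4
RBBR: Left { -1, -1/2 }, Right { -1/4, 0 } gives simplest -3/8
RBBRR: Left { -1, -1/2 }, Right { -3/8, -1/4, 0 } gives simplest -7/16
RBBRRB: Left { -1, -1/2, -7/16 }, Right { -3/8, -1/4, 0 } gives simplest -13/32
RBBRRBB: Left { -1, -1/2, -7/16, -13/32 }, Right { -3/8, -1/4, 0 } gives simplest -25/64
RBBRRBBB: Left { -1, -1/2, -7/16, -13/32, -25/64 }, Right { -3/8, -1/4, 0 } gives simplest -49/128
RBBRRBBBR: Left { -1, -1/2, -7/16, -13/32, -25/64 }, Right { -49/128, -3/8, -1/4, 0 } gives simplest -99/256
RBBRRBBBRR: Left { -1, -1/2, -7/16, -13/32, -25/64 }, Right { -99/256, -49/128, -3/8, -1/4, 0 } gives simplest -199/512
RBBRRBBBRRR: Left { -1, -1/2, -7/16, -13/32, -25/64 }, Right { -199/512, -99/256, -49/128, -3/8, -1/4, 0 } gives simplest -399/1024
RBBRRBBBRRRR: Left { -1, -1/2, -7/16, -13/32, -25/64 }, Right { -399/1024, -199/512, -99/256, -49/128, -3/8, -1/4, 0 } gives simplest -799/2048
RBBRRBBBRRRRR: Left { -1, -1/2, -7/16, -13/32, -25/64 }, Right { -799/2048, -399/1024, -199/512, -99/256, -49/128, -3/8, -1/4, 0 } gives simplest -1599/4096
RBBRRBBBRRRRRB: Left { -1, -1/2, -7/16, -13/32, -25/64, -1599/4096 }, Right { -799/2048, -399/1024, -199/512, -99/256, -49/128, -3/8, -1/4, 0 } gives simplest -3197/8192
RBBRRBBBRRRRRBR: Left { -1, -1/2, -7/16, -13/32, -25/64, -1599/4096 }, Right { -3197/8192, -799/2048, -399/1024, -199/512, -99/256, -49/128, -3/8, -1/4, 0 } gives simplest -6395/16384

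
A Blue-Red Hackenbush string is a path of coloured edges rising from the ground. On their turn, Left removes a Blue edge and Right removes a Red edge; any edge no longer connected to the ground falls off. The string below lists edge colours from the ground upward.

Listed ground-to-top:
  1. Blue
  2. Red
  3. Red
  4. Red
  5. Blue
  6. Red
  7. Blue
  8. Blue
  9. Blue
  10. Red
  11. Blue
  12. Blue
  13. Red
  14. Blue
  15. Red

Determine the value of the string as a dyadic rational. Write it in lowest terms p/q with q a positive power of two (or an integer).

B: Left { 0 }, Right { · } = simplest 1
BR: Left { 0 }, Right { 1 } = simplest 1/2
BRR: Left { 0 }, Right { 1/2,1 } = simplest 1/4
BRRR: Left { 0 }, Right { 1/4,1/2,1 } = simplest 1/8
BRRRB: Left { 0,1/8 }, Right { 1/4,1/2,1 } = simplest 3/16
BRRRBR: Left { 0,1/8 }, Right { 3/16,1/4,1/2,1 } = simplest 5/32
BRRRBRB: Left { 0,1/8,5/32 }, Right { 3/16,1/4,1/2,1 } = simplest 11/64
BRRRBRBB: Left { 0,1/8,5/32,11/64 }, Right { 3/16,1/4,1/2,1 } = simplest 23/128
BRRRBRBBB: Left { 0,1/8,5/32,11/64,23/128 }, Right { 3/16,1/4,1/2,1 } = simplest 47/256
BRRRBRBBBR: Left { 0,1/8,5/32,11/64,23/128 }, Right { 47/256,3/16,1/4,1/2,1 } = simplest 93/512
BRRRBRBBBRB: Left { 0,1/8,5/32,11/64,23/128,93/512 }, Right { 47/256,3/16,1/4,1/2,1 } = simplest 187/1024
BRRRBRBBBRBB: Left { 0,1/8,5/32,11/64,23/128,93/512,187/1024 }, Right { 47/256,3/16,1/4,1/2,1 } = simplest 375/2048
BRRRBRBBBRBBR: Left { 0,1/8,5/32,11/64,23/128,93/512,187/1024 }, Right { 375/2048,47/256,3/16,1/4,1/2,1 } = simplest 749/4096
BRRRBRBBBRBBRB: Left { 0,1/8,5/32,11/64,23/128,93/512,187/1024,749/4096 }, Right { 375/2048,47/256,3/16,1/4,1/2,1 } = simplest 1499/8192
BRRRBRBBBRBBRBR: Left { 0,1/8,5/32,11/64,23/128,93/512,187/1024,749/4096 }, Right { 1499/8192,375/2048,47/256,3/16,1/4,1/2,1 } = simplest 2997/16384

2997/16384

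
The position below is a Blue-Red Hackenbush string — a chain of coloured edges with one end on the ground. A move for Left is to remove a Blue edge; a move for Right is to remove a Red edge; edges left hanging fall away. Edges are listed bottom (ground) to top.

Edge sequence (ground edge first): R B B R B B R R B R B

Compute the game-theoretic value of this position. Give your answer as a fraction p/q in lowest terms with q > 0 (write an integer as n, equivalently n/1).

-309/1024

Build G(s[:k]) for k = 1..11, string s = R B B R B B R R B R B.
1 of 11 · R · max L −∞ · min R 0 → -1
2 of 11 · RB · max L -1 · min R 0 → -1/2
3 of 11 · RBB · max L -1/2 · min R 0 → -1/4
4 of 11 · RBBR · max L -1/2 · min R -1/4 → -3/8
5 of 11 · RBBRB · max L -3/8 · min R -1/4 → -5/16
6 of 11 · RBBRBB · max L -5/16 · min R -1/4 → -9/32
7 of 11 · RBBRBBR · max L -5/16 · min R -9/32 → -19/64
8 of 11 · RBBRBBRR · max L -5/16 · min R -19/64 → -39/128
9 of 11 · RBBRBBRRB · max L -39/128 · min R -19/64 → -77/256
10 of 11 · RBBRBBRRBR · max L -39/128 · min R -77/256 → -155/512
11 of 11 · RBBRBBRRBRB · max L -155/512 · min R -77/256 → -309/1024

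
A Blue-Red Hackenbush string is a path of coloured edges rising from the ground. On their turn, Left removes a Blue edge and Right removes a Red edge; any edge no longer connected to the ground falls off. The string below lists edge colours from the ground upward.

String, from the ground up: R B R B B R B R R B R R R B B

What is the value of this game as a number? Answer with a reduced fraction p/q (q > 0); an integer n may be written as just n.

-9657/16384

Build g(s[:k]) for k = 1..15, string s = R B R B B R B R R B R R R B B.
edge 1 of 15 (R): { (no moves) | 0 } = -1
edge 2 of 15 (B): { -1 | 0 } = -1/2
edge 3 of 15 (R): { -1 | -1/2, 0 } = -3/4
edge 4 of 15 (B): { -1, -3/4 | -1/2, 0 } = -5/8
edge 5 of 15 (B): { -1, -3/4, -5/8 | -1/2, 0 } = -9/16
edge 6 of 15 (R): { -1, -3/4, -5/8 | -9/16, -1/2, 0 } = -19/32
edge 7 of 15 (B): { -1, -3/4, -5/8, -19/32 | -9/16, -1/2, 0 } = -37/64
edge 8 of 15 (R): { -1, -3/4, -5/8, -19/32 | -37/64, -9/16, -1/2, 0 } = -75/128
edge 9 of 15 (R): { -1, -3/4, -5/8, -19/32 | -75/128, -37/64, -9/16, -1/2, 0 } = -151/256
edge 10 of 15 (B): { -1, -3/4, -5/8, -19/32, -151/256 | -75/128, -37/64, -9/16, -1/2, 0 } = -301/512
edge 11 of 15 (R): { -1, -3/4, -5/8, -19/32, -151/256 | -301/512, -75/128, -37/64, -9/16, -1/2, 0 } = -603/1024
edge 12 of 15 (R): { -1, -3/4, -5/8, -19/32, -151/256 | -603/1024, -301/512, -75/128, -37/64, -9/16, -1/2, 0 } = -1207/2048
edge 13 of 15 (R): { -1, -3/4, -5/8, -19/32, -151/256 | -1207/2048, -603/1024, -301/512, -75/128, -37/64, -9/16, -1/2, 0 } = -2415/4096
edge 14 of 15 (B): { -1, -3/4, -5/8, -19/32, -151/256, -2415/4096 | -1207/2048, -603/1024, -301/512, -75/128, -37/64, -9/16, -1/2, 0 } = -4829/8192
edge 15 of 15 (B): { -1, -3/4, -5/8, -19/32, -151/256, -2415/4096, -4829/8192 | -1207/2048, -603/1024, -301/512, -75/128, -37/64, -9/16, -1/2, 0 } = -9657/16384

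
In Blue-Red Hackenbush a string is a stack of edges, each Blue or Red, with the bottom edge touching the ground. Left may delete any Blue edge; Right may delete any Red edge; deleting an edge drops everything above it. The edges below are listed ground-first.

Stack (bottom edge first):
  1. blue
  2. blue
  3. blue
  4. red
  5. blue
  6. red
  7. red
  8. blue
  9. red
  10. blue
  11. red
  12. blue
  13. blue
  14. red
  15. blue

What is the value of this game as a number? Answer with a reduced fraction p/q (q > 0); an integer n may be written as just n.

val(b) = { 0 | · } => 1
val(bb) = { 0; 1 | · } => 2
val(bbb) = { 0; 1; 2 | · } => 3
val(bbbr) = { 0; 1; 2 | 3 } => 5/2
val(bbbrb) = { 0; 1; 2; 5/2 | 3 } => 11/4
val(bbbrbr) = { 0; 1; 2; 5/2 | 11/4; 3 } => 21/8
val(bbbrbrr) = { 0; 1; 2; 5/2 | 21/8; 11/4; 3 } => 41/16
val(bbbrbrrb) = { 0; 1; 2; 5/2; 41/16 | 21/8; 11/4; 3 } => 83/32
val(bbbrbrrbr) = { 0; 1; 2; 5/2; 41/16 | 83/32; 21/8; 11/4; 3 } => 165/64
val(bbbrbrrbrb) = { 0; 1; 2; 5/2; 41/16; 165/64 | 83/32; 21/8; 11/4; 3 } => 331/128
val(bbbrbrrbrbr) = { 0; 1; 2; 5/2; 41/16; 165/64 | 331/128; 83/32; 21/8; 11/4; 3 } => 661/256
val(bbbrbrrbrbrb) = { 0; 1; 2; 5/2; 41/16; 165/64; 661/256 | 331/128; 83/32; 21/8; 11/4; 3 } => 1323/512
val(bbbrbrrbrbrbb) = { 0; 1; 2; 5/2; 41/16; 165/64; 661/256; 1323/512 | 331/128; 83/32; 21/8; 11/4; 3 } => 2647/1024
val(bbbrbrrbrbrbbr) = { 0; 1; 2; 5/2; 41/16; 165/64; 661/256; 1323/512 | 2647/1024; 331/128; 83/32; 21/8; 11/4; 3 } => 5293/2048
val(bbbrbrrbrbrbbrb) = { 0; 1; 2; 5/2; 41/16; 165/64; 661/256; 1323/512; 5293/2048 | 2647/1024; 331/128; 83/32; 21/8; 11/4; 3 } => 10587/4096

10587/4096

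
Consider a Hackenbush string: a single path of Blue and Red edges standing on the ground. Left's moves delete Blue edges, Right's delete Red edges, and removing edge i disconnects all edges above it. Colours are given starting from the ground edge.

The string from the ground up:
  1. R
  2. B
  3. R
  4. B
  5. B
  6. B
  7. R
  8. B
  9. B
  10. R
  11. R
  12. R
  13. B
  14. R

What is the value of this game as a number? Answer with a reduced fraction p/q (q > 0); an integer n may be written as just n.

step 1: add R to get R; options L={ — } R={ 0 } ⇒ -1
step 2: add B to get RB; options L={ -1 } R={ 0 } ⇒ -1/2
step 3: add R to get RBR; options L={ -1 } R={ -1/2, 0 } ⇒ -3/4
step 4: add B to get RBRB; options L={ -1, -3/4 } R={ -1/2, 0 } ⇒ -5/8
step 5: add B to get RBRBB; options L={ -1, -3/4, -5/8 } R={ -1/2, 0 } ⇒ -9/16
step 6: add B to get RBRBBB; options L={ -1, -3/4, -5/8, -9/16 } R={ -1/2, 0 } ⇒ -17/32
step 7: add R to get RBRBBBR; options L={ -1, -3/4, -5/8, -9/16 } R={ -17/32, -1/2, 0 } ⇒ -35/64
step 8: add B to get RBRBBBRB; options L={ -1, -3/4, -5/8, -9/16, -35/64 } R={ -17/32, -1/2, 0 } ⇒ -69/128
step 9: add B to get RBRBBBRBB; options L={ -1, -3/4, -5/8, -9/16, -35/64, -69/128 } R={ -17/32, -1/2, 0 } ⇒ -137/256
step 10: add R to get RBRBBBRBBR; options L={ -1, -3/4, -5/8, -9/16, -35/64, -69/128 } R={ -137/256, -17/32, -1/2, 0 } ⇒ -275/512
step 11: add R to get RBRBBBRBBRR; options L={ -1, -3/4, -5/8, -9/16, -35/64, -69/128 } R={ -275/512, -137/256, -17/32, -1/2, 0 } ⇒ -551/1024
step 12: add R to get RBRBBBRBBRRR; options L={ -1, -3/4, -5/8, -9/16, -35/64, -69/128 } R={ -551/1024, -275/512, -137/256, -17/32, -1/2, 0 } ⇒ -1103/2048
step 13: add B to get RBRBBBRBBRRRB; options L={ -1, -3/4, -5/8, -9/16, -35/64, -69/128, -1103/2048 } R={ -551/1024, -275/512, -137/256, -17/32, -1/2, 0 } ⇒ -2205/4096
step 14: add R to get RBRBBBRBBRRRBR; options L={ -1, -3/4, -5/8, -9/16, -35/64, -69/128, -1103/2048 } R={ -2205/4096, -551/1024, -275/512, -137/256, -17/32, -1/2, 0 } ⇒ -4411/8192

-4411/8192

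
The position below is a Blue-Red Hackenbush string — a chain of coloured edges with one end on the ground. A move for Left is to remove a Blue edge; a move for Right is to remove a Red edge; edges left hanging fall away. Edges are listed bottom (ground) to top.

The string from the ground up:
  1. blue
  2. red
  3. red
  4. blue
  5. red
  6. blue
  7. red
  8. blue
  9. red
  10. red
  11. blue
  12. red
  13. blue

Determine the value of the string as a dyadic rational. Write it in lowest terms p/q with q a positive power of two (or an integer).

1355/4096

b: Left { 0 }, Right { · } — simplest 1
br: Left { 0 }, Right { 1 } — simplest 1/2
brr: Left { 0 }, Right { 1/2, 1 } — simplest 1/4
brrb: Left { 0, 1/4 }, Right { 1/2, 1 } — simplest 3/8
brrbr: Left { 0, 1/4 }, Right { 3/8, 1/2, 1 } — simplest 5/16
brrbrb: Left { 0, 1/4, 5/16 }, Right { 3/8, 1/2, 1 } — simplest 11/32
brrbrbr: Left { 0, 1/4, 5/16 }, Right { 11/32, 3/8, 1/2, 1 } — simplest 21/64
brrbrbrb: Left { 0, 1/4, 5/16, 21/64 }, Right { 11/32, 3/8, 1/2, 1 } — simplest 43/128
brrbrbrbr: Left { 0, 1/4, 5/16, 21/64 }, Right { 43/128, 11/32, 3/8, 1/2, 1 } — simplest 85/256
brrbrbrbrr: Left { 0, 1/4, 5/16, 21/64 }, Right { 85/256, 43/128, 11/32, 3/8, 1/2, 1 } — simplest 169/512
brrbrbrbrrb: Left { 0, 1/4, 5/16, 21/64, 169/512 }, Right { 85/256, 43/128, 11/32, 3/8, 1/2, 1 } — simplest 339/1024
brrbrbrbrrbr: Left { 0, 1/4, 5/16, 21/64, 169/512 }, Right { 339/1024, 85/256, 43/128, 11/32, 3/8, 1/2, 1 } — simplest 677/2048
brrbrbrbrrbrb: Left { 0, 1/4, 5/16, 21/64, 169/512, 677/2048 }, Right { 339/1024, 85/256, 43/128, 11/32, 3/8, 1/2, 1 } — simplest 1355/4096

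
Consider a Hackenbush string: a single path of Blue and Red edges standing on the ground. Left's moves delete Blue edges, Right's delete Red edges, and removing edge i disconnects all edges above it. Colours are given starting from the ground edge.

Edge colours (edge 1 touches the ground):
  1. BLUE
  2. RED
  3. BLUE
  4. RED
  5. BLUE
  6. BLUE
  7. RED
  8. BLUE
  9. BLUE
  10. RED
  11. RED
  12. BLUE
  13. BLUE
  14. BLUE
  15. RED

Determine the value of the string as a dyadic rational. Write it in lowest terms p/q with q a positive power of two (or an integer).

11677/16384

step 1: add BLUE to get B; options L={ 0 } R={ — } ⇒ 1
step 2: add RED to get BR; options L={ 0 } R={ 1 } ⇒ 1/2
step 3: add BLUE to get BRB; options L={ 0,1/2 } R={ 1 } ⇒ 3/4
step 4: add RED to get BRBR; options L={ 0,1/2 } R={ 3/4,1 } ⇒ 5/8
step 5: add BLUE to get BRBRB; options L={ 0,1/2,5/8 } R={ 3/4,1 } ⇒ 11/16
step 6: add BLUE to get BRBRBB; options L={ 0,1/2,5/8,11/16 } R={ 3/4,1 } ⇒ 23/32
step 7: add RED to get BRBRBBR; options L={ 0,1/2,5/8,11/16 } R={ 23/32,3/4,1 } ⇒ 45/64
step 8: add BLUE to get BRBRBBRB; options L={ 0,1/2,5/8,11/16,45/64 } R={ 23/32,3/4,1 } ⇒ 91/128
step 9: add BLUE to get BRBRBBRBB; options L={ 0,1/2,5/8,11/16,45/64,91/128 } R={ 23/32,3/4,1 } ⇒ 183/256
step 10: add RED to get BRBRBBRBBR; options L={ 0,1/2,5/8,11/16,45/64,91/128 } R={ 183/256,23/32,3/4,1 } ⇒ 365/512
step 11: add RED to get BRBRBBRBBRR; options L={ 0,1/2,5/8,11/16,45/64,91/128 } R={ 365/512,183/256,23/32,3/4,1 } ⇒ 729/1024
step 12: add BLUE to get BRBRBBRBBRRB; options L={ 0,1/2,5/8,11/16,45/64,91/128,729/1024 } R={ 365/512,183/256,23/32,3/4,1 } ⇒ 1459/2048
step 13: add BLUE to get BRBRBBRBBRRBB; options L={ 0,1/2,5/8,11/16,45/64,91/128,729/1024,1459/2048 } R={ 365/512,183/256,23/32,3/4,1 } ⇒ 2919/4096
step 14: add BLUE to get BRBRBBRBBRRBBB; options L={ 0,1/2,5/8,11/16,45/64,91/128,729/1024,1459/2048,2919/4096 } R={ 365/512,183/256,23/32,3/4,1 } ⇒ 5839/8192
step 15: add RED to get BRBRBBRBBRRBBBR; options L={ 0,1/2,5/8,11/16,45/64,91/128,729/1024,1459/2048,2919/4096 } R={ 5839/8192,365/512,183/256,23/32,3/4,1 } ⇒ 11677/16384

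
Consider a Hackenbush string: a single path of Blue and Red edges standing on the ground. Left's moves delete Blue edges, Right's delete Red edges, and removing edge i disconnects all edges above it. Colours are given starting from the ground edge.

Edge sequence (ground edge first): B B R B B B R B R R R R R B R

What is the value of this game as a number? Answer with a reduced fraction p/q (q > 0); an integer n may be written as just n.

15621/8192

Build val(s[:k]) for k = 1..15, string s = B B R B B B R B R R R R R B R.
B: Left { 0 }, Right { — } → simplest 1
BB: Left { 0 1 }, Right { — } → simplest 2
BBR: Left { 0 1 }, Right { 2 } → simplest 3/2
BBRB: Left { 0 1 3/2 }, Right { 2 } → simplest 7/4
BBRBB: Left { 0 1 3/2 7/4 }, Right { 2 } → simplest 15/8
BBRBBB: Left { 0 1 3/2 7/4 15/8 }, Right { 2 } → simplest 31/16
BBRBBBR: Left { 0 1 3/2 7/4 15/8 }, Right { 31/16 2 } → simplest 61/32
BBRBBBRB: Left { 0 1 3/2 7/4 15/8 61/32 }, Right { 31/16 2 } → simplest 123/64
BBRBBBRBR: Left { 0 1 3/2 7/4 15/8 61/32 }, Right { 123/64 31/16 2 } → simplest 245/128
BBRBBBRBRR: Left { 0 1 3/2 7/4 15/8 61/32 }, Right { 245/128 123/64 31/16 2 } → simplest 489/256
BBRBBBRBRRR: Left { 0 1 3/2 7/4 15/8 61/32 }, Right { 489/256 245/128 123/64 31/16 2 } → simplest 977/512
BBRBBBRBRRRR: Left { 0 1 3/2 7/4 15/8 61/32 }, Right { 977/512 489/256 245/128 123/64 31/16 2 } → simplest 1953/1024
BBRBBBRBRRRRR: Left { 0 1 3/2 7/4 15/8 61/32 }, Right { 1953/1024 977/512 489/256 245/128 123/64 31/16 2 } → simplest 3905/2048
BBRBBBRBRRRRRB: Left { 0 1 3/2 7/4 15/8 61/32 3905/2048 }, Right { 1953/1024 977/512 489/256 245/128 123/64 31/16 2 } → simplest 7811/4096
BBRBBBRBRRRRRBR: Left { 0 1 3/2 7/4 15/8 61/32 3905/2048 }, Right { 7811/4096 1953/1024 977/512 489/256 245/128 123/64 31/16 2 } → simplest 15621/8192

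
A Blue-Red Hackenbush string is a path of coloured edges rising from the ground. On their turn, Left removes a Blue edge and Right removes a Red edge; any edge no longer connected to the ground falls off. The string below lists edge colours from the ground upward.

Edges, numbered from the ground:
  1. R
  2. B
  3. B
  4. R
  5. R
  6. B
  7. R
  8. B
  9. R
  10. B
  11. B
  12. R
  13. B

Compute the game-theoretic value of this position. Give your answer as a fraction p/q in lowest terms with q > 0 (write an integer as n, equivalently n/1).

Recurse on prefixes of the 13-edge string R B B R R B R B R B B R B:
1 of 13 · R · max L −∞ · min R 0 => -1
2 of 13 · RB · max L -1 · min R 0 => -1/2
3 of 13 · RBB · max L -1/2 · min R 0 => -1/4
4 of 13 · RBBR · max L -1/2 · min R -1/4 => -3/8
5 of 13 · RBBRR · max L -1/2 · min R -3/8 => -7/16
6 of 13 · RBBRRB · max L -7/16 · min R -3/8 => -13/32
7 of 13 · RBBRRBR · max L -7/16 · min R -13/32 => -27/64
8 of 13 · RBBRRBRB · max L -27/64 · min R -13/32 => -53/128
9 of 13 · RBBRRBRBR · max L -27/64 · min R -53/128 => -107/256
10 of 13 · RBBRRBRBRB · max L -107/256 · min R -53/128 => -213/512
11 of 13 · RBBRRBRBRBB · max L -213/512 · min R -53/128 => -425/1024
12 of 13 · RBBRRBRBRBBR · max L -213/512 · min R -425/1024 => -851/2048
13 of 13 · RBBRRBRBRBBRB · max L -851/2048 · min R -425/1024 => -1701/4096

-1701/4096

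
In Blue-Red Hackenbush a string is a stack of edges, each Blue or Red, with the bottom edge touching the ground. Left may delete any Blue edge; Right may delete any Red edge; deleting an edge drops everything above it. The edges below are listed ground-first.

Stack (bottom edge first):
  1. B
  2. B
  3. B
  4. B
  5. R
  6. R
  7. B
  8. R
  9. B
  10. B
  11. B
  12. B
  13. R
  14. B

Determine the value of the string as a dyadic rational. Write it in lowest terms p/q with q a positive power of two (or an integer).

Prefix values for B B B B R R B R B B B B R B via {L|R} + simplicity:
val(B) = { 0 | · } ⇒ 1
val(BB) = { 0,1 | · } ⇒ 2
val(BBB) = { 0,1,2 | · } ⇒ 3
val(BBBB) = { 0,1,2,3 | · } ⇒ 4
val(BBBBR) = { 0,1,2,3 | 4 } ⇒ 7/2
val(BBBBRR) = { 0,1,2,3 | 7/2,4 } ⇒ 13/4
val(BBBBRRB) = { 0,1,2,3,13/4 | 7/2,4 } ⇒ 27/8
val(BBBBRRBR) = { 0,1,2,3,13/4 | 27/8,7/2,4 } ⇒ 53/16
val(BBBBRRBRB) = { 0,1,2,3,13/4,53/16 | 27/8,7/2,4 } ⇒ 107/32
val(BBBBRRBRBB) = { 0,1,2,3,13/4,53/16,107/32 | 27/8,7/2,4 } ⇒ 215/64
val(BBBBRRBRBBB) = { 0,1,2,3,13/4,53/16,107/32,215/64 | 27/8,7/2,4 } ⇒ 431/128
val(BBBBRRBRBBBB) = { 0,1,2,3,13/4,53/16,107/32,215/64,431/128 | 27/8,7/2,4 } ⇒ 863/256
val(BBBBRRBRBBBBR) = { 0,1,2,3,13/4,53/16,107/32,215/64,431/128 | 863/256,27/8,7/2,4 } ⇒ 1725/512
val(BBBBRRBRBBBBRB) = { 0,1,2,3,13/4,53/16,107/32,215/64,431/128,1725/512 | 863/256,27/8,7/2,4 } ⇒ 3451/1024

3451/1024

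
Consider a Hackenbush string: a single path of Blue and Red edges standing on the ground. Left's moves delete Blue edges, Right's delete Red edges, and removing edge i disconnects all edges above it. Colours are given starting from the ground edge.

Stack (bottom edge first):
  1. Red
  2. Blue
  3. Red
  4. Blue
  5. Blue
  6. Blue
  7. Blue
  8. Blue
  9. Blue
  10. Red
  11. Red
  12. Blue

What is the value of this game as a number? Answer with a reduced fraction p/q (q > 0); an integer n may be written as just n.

-1037/2048

1 of 12 · R · max L −∞ · min R 0 => -1
2 of 12 · RB · max L -1 · min R 0 => -1/2
3 of 12 · RBR · max L -1 · min R -1/2 => -3/4
4 of 12 · RBRB · max L -3/4 · min R -1/2 => -5/8
5 of 12 · RBRBB · max L -5/8 · min R -1/2 => -9/16
6 of 12 · RBRBBB · max L -9/16 · min R -1/2 => -17/32
7 of 12 · RBRBBBB · max L -17/32 · min R -1/2 => -33/64
8 of 12 · RBRBBBBB · max L -33/64 · min R -1/2 => -65/128
9 of 12 · RBRBBBBBB · max L -65/128 · min R -1/2 => -129/256
10 of 12 · RBRBBBBBBR · max L -65/128 · min R -129/256 => -259/512
11 of 12 · RBRBBBBBBRR · max L -65/128 · min R -259/512 => -519/1024
12 of 12 · RBRBBBBBBRRB · max L -519/1024 · min R -259/512 => -1037/2048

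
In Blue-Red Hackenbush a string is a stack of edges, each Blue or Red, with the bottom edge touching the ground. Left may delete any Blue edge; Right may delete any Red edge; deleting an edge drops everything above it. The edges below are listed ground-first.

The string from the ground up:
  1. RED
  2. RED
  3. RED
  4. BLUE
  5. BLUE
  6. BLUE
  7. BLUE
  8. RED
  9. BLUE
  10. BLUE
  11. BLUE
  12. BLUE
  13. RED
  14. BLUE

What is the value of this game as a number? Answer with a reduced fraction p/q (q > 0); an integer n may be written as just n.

Build g(s[:k]) for k = 1..14, string s = RED RED RED BLUE BLUE BLUE BLUE RED BLUE BLUE BLUE BLUE RED BLUE.
step 1: add RED to get R; options L={ (no moves) } R={ 0 } -> -1
step 2: add RED to get RR; options L={ (no moves) } R={ -1 0 } -> -2
step 3: add RED to get RRR; options L={ (no moves) } R={ -2 -1 0 } -> -3
step 4: add BLUE to get RRRB; options L={ -3 } R={ -2 -1 0 } -> -5/2
step 5: add BLUE to get RRRBB; options L={ -3 -5/2 } R={ -2 -1 0 } -> -9/4
step 6: add BLUE to get RRRBBB; options L={ -3 -5/2 -9/4 } R={ -2 -1 0 } -> -17/8
step 7: add BLUE to get RRRBBBB; options L={ -3 -5/2 -9/4 -17/8 } R={ -2 -1 0 } -> -33/16
step 8: add RED to get RRRBBBBR; options L={ -3 -5/2 -9/4 -17/8 } R={ -33/16 -2 -1 0 } -> -67/32
step 9: add BLUE to get RRRBBBBRB; options L={ -3 -5/2 -9/4 -17/8 -67/32 } R={ -33/16 -2 -1 0 } -> -133/64
step 10: add BLUE to get RRRBBBBRBB; options L={ -3 -5/2 -9/4 -17/8 -67/32 -133/64 } R={ -33/16 -2 -1 0 } -> -265/128
step 11: add BLUE to get RRRBBBBRBBB; options L={ -3 -5/2 -9/4 -17/8 -67/32 -133/64 -265/128 } R={ -33/16 -2 -1 0 } -> -529/256
step 12: add BLUE to get RRRBBBBRBBBB; options L={ -3 -5/2 -9/4 -17/8 -67/32 -133/64 -265/128 -529/256 } R={ -33/16 -2 -1 0 } -> -1057/512
step 13: add RED to get RRRBBBBRBBBBR; options L={ -3 -5/2 -9/4 -17/8 -67/32 -133/64 -265/128 -529/256 } R={ -1057/512 -33/16 -2 -1 0 } -> -2115/1024
step 14: add BLUE to get RRRBBBBRBBBBRB; options L={ -3 -5/2 -9/4 -17/8 -67/32 -133/64 -265/128 -529/256 -2115/1024 } R={ -1057/512 -33/16 -2 -1 0 } -> -4229/2048

-4229/2048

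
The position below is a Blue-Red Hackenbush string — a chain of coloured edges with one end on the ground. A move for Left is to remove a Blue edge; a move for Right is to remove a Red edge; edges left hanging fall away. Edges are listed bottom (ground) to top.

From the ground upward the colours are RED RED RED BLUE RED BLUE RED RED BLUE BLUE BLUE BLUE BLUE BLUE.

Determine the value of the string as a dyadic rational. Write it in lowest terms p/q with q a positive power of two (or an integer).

-5505/2048

v(R) = { ∅ | 0 } gives -1
v(RR) = { ∅ | -1 0 } gives -2
v(RRR) = { ∅ | -2 -1 0 } gives -3
v(RRRB) = { -3 | -2 -1 0 } gives -5/2
v(RRRBR) = { -3 | -5/2 -2 -1 0 } gives -11/4
v(RRRBRB) = { -3 -11/4 | -5/2 -2 -1 0 } gives -21/8
v(RRRBRBR) = { -3 -11/4 | -21/8 -5/2 -2 -1 0 } gives -43/16
v(RRRBRBRR) = { -3 -11/4 | -43/16 -21/8 -5/2 -2 -1 0 } gives -87/32
v(RRRBRBRRB) = { -3 -11/4 -87/32 | -43/16 -21/8 -5/2 -2 -1 0 } gives -173/64
v(RRRBRBRRBB) = { -3 -11/4 -87/32 -173/64 | -43/16 -21/8 -5/2 -2 -1 0 } gives -345/128
v(RRRBRBRRBBB) = { -3 -11/4 -87/32 -173/64 -345/128 | -43/16 -21/8 -5/2 -2 -1 0 } gives -689/256
v(RRRBRBRRBBBB) = { -3 -11/4 -87/32 -173/64 -345/128 -689/256 | -43/16 -21/8 -5/2 -2 -1 0 } gives -1377/512
v(RRRBRBRRBBBBB) = { -3 -11/4 -87/32 -173/64 -345/128 -689/256 -1377/512 | -43/16 -21/8 -5/2 -2 -1 0 } gives -2753/1024
v(RRRBRBRRBBBBBB) = { -3 -11/4 -87/32 -173/64 -345/128 -689/256 -1377/512 -2753/1024 | -43/16 -21/8 -5/2 -2 -1 0 } gives -5505/2048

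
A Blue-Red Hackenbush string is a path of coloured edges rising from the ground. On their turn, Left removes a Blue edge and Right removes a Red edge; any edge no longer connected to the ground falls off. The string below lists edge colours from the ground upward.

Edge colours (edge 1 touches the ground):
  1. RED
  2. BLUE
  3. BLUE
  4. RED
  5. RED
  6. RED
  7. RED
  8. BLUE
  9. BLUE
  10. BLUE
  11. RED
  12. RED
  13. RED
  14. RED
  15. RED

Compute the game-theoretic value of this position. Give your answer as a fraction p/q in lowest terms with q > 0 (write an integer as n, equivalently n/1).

Build value(s[:k]) for k = 1..15, string s = RED BLUE BLUE RED RED RED RED BLUE BLUE BLUE RED RED RED RED RED.
value(R) = {  | 0 } gives -1
value(RB) = { -1 | 0 } gives -1/2
value(RBB) = { -1,-1/2 | 0 } gives -1/4
value(RBBR) = { -1,-1/2 | -1/4,0 } gives -3/8
value(RBBRR) = { -1,-1/2 | -3/8,-1/4,0 } gives -7/16
value(RBBRRR) = { -1,-1/2 | -7/16,-3/8,-1/4,0 } gives -15/32
value(RBBRRRR) = { -1,-1/2 | -15/32,-7/16,-3/8,-1/4,0 } gives -31/64
value(RBBRRRRB) = { -1,-1/2,-31/64 | -15/32,-7/16,-3/8,-1/4,0 } gives -61/128
value(RBBRRRRBB) = { -1,-1/2,-31/64,-61/128 | -15/32,-7/16,-3/8,-1/4,0 } gives -121/256
value(RBBRRRRBBB) = { -1,-1/2,-31/64,-61/128,-121/256 | -15/32,-7/16,-3/8,-1/4,0 } gives -241/512
value(RBBRRRRBBBR) = { -1,-1/2,-31/64,-61/128,-121/256 | -241/512,-15/32,-7/16,-3/8,-1/4,0 } gives -483/1024
value(RBBRRRRBBBRR) = { -1,-1/2,-31/64,-61/128,-121/256 | -483/1024,-241/512,-15/32,-7/16,-3/8,-1/4,0 } gives -967/2048
value(RBBRRRRBBBRRR) = { -1,-1/2,-31/64,-61/128,-121/256 | -967/2048,-483/1024,-241/512,-15/32,-7/16,-3/8,-1/4,0 } gives -1935/4096
value(RBBRRRRBBBRRRR) = { -1,-1/2,-31/64,-61/128,-121/256 | -1935/4096,-967/2048,-483/1024,-241/512,-15/32,-7/16,-3/8,-1/4,0 } gives -3871/8192
value(RBBRRRRBBBRRRRR) = { -1,-1/2,-31/64,-61/128,-121/256 | -3871/8192,-1935/4096,-967/2048,-483/1024,-241/512,-15/32,-7/16,-3/8,-1/4,0 } gives -7743/16384

-7743/16384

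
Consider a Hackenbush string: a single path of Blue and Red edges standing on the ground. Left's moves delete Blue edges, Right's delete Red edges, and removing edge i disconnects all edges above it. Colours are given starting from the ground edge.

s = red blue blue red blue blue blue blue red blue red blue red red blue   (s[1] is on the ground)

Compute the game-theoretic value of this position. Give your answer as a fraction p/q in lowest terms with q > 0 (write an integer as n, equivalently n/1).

-4269/16384

Prefix values for red blue blue red blue blue blue blue red blue red blue red red blue via {L|R} + simplicity:
g(r) = { (no moves) | 0 } -> -1
g(rb) = { -1 | 0 } -> -1/2
g(rbb) = { -1 -1/2 | 0 } -> -1/4
g(rbbr) = { -1 -1/2 | -1/4 0 } -> -3/8
g(rbbrb) = { -1 -1/2 -3/8 | -1/4 0 } -> -5/16
g(rbbrbb) = { -1 -1/2 -3/8 -5/16 | -1/4 0 } -> -9/32
g(rbbrbbb) = { -1 -1/2 -3/8 -5/16 -9/32 | -1/4 0 } -> -17/64
g(rbbrbbbb) = { -1 -1/2 -3/8 -5/16 -9/32 -17/64 | -1/4 0 } -> -33/128
g(rbbrbbbbr) = { -1 -1/2 -3/8 -5/16 -9/32 -17/64 | -33/128 -1/4 0 } -> -67/256
g(rbbrbbbbrb) = { -1 -1/2 -3/8 -5/16 -9/32 -17/64 -67/256 | -33/128 -1/4 0 } -> -133/512
g(rbbrbbbbrbr) = { -1 -1/2 -3/8 -5/16 -9/32 -17/64 -67/256 | -133/512 -33/128 -1/4 0 } -> -267/1024
g(rbbrbbbbrbrb) = { -1 -1/2 -3/8 -5/16 -9/32 -17/64 -67/256 -267/1024 | -133/512 -33/128 -1/4 0 } -> -533/2048
g(rbbrbbbbrbrbr) = { -1 -1/2 -3/8 -5/16 -9/32 -17/64 -67/256 -267/1024 | -533/2048 -133/512 -33/128 -1/4 0 } -> -1067/4096
g(rbbrbbbbrbrbrr) = { -1 -1/2 -3/8 -5/16 -9/32 -17/64 -67/256 -267/1024 | -1067/4096 -533/2048 -133/512 -33/128 -1/4 0 } -> -2135/8192
g(rbbrbbbbrbrbrrb) = { -1 -1/2 -3/8 -5/16 -9/32 -17/64 -67/256 -267/1024 -2135/8192 | -1067/4096 -533/2048 -133/512 -33/128 -1/4 0 } -> -4269/16384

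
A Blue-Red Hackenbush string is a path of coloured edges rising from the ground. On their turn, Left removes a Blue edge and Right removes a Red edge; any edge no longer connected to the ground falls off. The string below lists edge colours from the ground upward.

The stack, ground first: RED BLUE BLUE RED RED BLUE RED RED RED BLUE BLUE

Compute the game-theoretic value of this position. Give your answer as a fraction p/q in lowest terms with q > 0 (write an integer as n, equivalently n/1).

Recurse on prefixes of the 11-edge string RED BLUE BLUE RED RED BLUE RED RED RED BLUE BLUE:
R: Left { (no moves) }, Right { 0 } → simplest -1
RB: Left { -1 }, Right { 0 } → simplest -1/2
RBB: Left { -1 -1/2 }, Right { 0 } → simplest -1/4
RBBR: Left { -1 -1/2 }, Right { -1/4 0 } → simplest -3/8
RBBRR: Left { -1 -1/2 }, Right { -3/8 -1/4 0 } → simplest -7/16
RBBRRB: Left { -1 -1/2 -7/16 }, Right { -3/8 -1/4 0 } → simplest -13/32
RBBRRBR: Left { -1 -1/2 -7/16 }, Right { -13/32 -3/8 -1/4 0 } → simplest -27/64
RBBRRBRR: Left { -1 -1/2 -7/16 }, Right { -27/64 -13/32 -3/8 -1/4 0 } → simplest -55/128
RBBRRBRRR: Left { -1 -1/2 -7/16 }, Right { -55/128 -27/64 -13/32 -3/8 -1/4 0 } → simplest -111/256
RBBRRBRRRB: Left { -1 -1/2 -7/16 -111/256 }, Right { -55/128 -27/64 -13/32 -3/8 -1/4 0 } → simplest -221/512
RBBRRBRRRBB: Left { -1 -1/2 -7/16 -111/256 -221/512 }, Right { -55/128 -27/64 -13/32 -3/8 -1/4 0 } → simplest -441/1024

-441/1024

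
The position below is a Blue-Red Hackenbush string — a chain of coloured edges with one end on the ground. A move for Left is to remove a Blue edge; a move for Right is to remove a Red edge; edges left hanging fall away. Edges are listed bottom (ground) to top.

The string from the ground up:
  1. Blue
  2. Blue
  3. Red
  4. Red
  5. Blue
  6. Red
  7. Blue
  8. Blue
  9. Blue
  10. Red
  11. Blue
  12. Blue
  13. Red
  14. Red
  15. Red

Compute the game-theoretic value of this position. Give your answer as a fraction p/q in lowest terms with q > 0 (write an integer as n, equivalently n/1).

11185/8192

step 1: add Blue to get B; options L={ 0 } R={  } so 1
step 2: add Blue to get BB; options L={ 0; 1 } R={  } so 2
step 3: add Red to get BBR; options L={ 0; 1 } R={ 2 } so 3/2
step 4: add Red to get BBRR; options L={ 0; 1 } R={ 3/2; 2 } so 5/4
step 5: add Blue to get BBRRB; options L={ 0; 1; 5/4 } R={ 3/2; 2 } so 11/8
step 6: add Red to get BBRRBR; options L={ 0; 1; 5/4 } R={ 11/8; 3/2; 2 } so 21/16
step 7: add Blue to get BBRRBRB; options L={ 0; 1; 5/4; 21/16 } R={ 11/8; 3/2; 2 } so 43/32
step 8: add Blue to get BBRRBRBB; options L={ 0; 1; 5/4; 21/16; 43/32 } R={ 11/8; 3/2; 2 } so 87/64
step 9: add Blue to get BBRRBRBBB; options L={ 0; 1; 5/4; 21/16; 43/32; 87/64 } R={ 11/8; 3/2; 2 } so 175/128
step 10: add Red to get BBRRBRBBBR; options L={ 0; 1; 5/4; 21/16; 43/32; 87/64 } R={ 175/128; 11/8; 3/2; 2 } so 349/256
step 11: add Blue to get BBRRBRBBBRB; options L={ 0; 1; 5/4; 21/16; 43/32; 87/64; 349/256 } R={ 175/128; 11/8; 3/2; 2 } so 699/512
step 12: add Blue to get BBRRBRBBBRBB; options L={ 0; 1; 5/4; 21/16; 43/32; 87/64; 349/256; 699/512 } R={ 175/128; 11/8; 3/2; 2 } so 1399/1024
step 13: add Red to get BBRRBRBBBRBBR; options L={ 0; 1; 5/4; 21/16; 43/32; 87/64; 349/256; 699/512 } R={ 1399/1024; 175/128; 11/8; 3/2; 2 } so 2797/2048
step 14: add Red to get BBRRBRBBBRBBRR; options L={ 0; 1; 5/4; 21/16; 43/32; 87/64; 349/256; 699/512 } R={ 2797/2048; 1399/1024; 175/128; 11/8; 3/2; 2 } so 5593/4096
step 15: add Red to get BBRRBRBBBRBBRRR; options L={ 0; 1; 5/4; 21/16; 43/32; 87/64; 349/256; 699/512 } R={ 5593/4096; 2797/2048; 1399/1024; 175/128; 11/8; 3/2; 2 } so 11185/8192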